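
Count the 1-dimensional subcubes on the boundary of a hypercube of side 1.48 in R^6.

Choose 1 of 6 axes to span the face (C(6,1) = 6 ways), then fix each of the remaining 5 coordinates at one of its two extreme values (2^5 = 32 ways): 6·32 = 192.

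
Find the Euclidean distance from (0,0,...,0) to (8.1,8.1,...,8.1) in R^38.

The space diagonal of an n-cube of side s is s√n. Here 8.1·√38 ≈ 49.9318.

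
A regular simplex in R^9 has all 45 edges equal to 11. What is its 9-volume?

Volume = 11^9 · √(10/2^9) / 9! ≈ 908.105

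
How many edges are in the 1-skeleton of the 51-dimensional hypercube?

Each of the 2^51 = 2251799813685248 vertices has degree 51; total edges = 51·2^51/2 = 57420895248973824.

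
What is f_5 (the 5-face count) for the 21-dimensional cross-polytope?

An n-cross-polytope has 2^(k+1)·C(n,k+1) k-faces. Here 2^6·C(21,6) = 64·54264 = 3472896.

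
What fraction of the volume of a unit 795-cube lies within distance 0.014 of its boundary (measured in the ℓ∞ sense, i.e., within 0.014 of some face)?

The inner cube has side 1-2·0.014 = 0.972 and volume (0.972)^795 ≈ 1.566e-10, so the shell holds 1 - 1.566e-10 of the volume.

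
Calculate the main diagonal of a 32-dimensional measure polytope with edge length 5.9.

||(5.9,5.9,...,5.9)|| = √(32)·5.9 ≈ 33.3754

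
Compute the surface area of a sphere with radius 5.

S = n·V_n(r)/r = 3·V_3(5)/5 (volume-to-surface relation), giving 4πr² = 4π·(5)² ≈ 314.159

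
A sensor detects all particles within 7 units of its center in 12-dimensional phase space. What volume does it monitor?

V = 13841287201·π^6/720 ≈ 1.84818e+10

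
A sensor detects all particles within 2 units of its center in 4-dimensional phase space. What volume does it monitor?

V_4(2) = π^(4/2) · (2)^4 / Γ(4/2 + 1) = 8·π^2 ≈ 78.9568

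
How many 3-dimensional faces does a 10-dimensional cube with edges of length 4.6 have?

An n-cube has C(n,k)·2^(n-k) k-faces. Here C(10,3)·2^7 = 120·128 = 15360.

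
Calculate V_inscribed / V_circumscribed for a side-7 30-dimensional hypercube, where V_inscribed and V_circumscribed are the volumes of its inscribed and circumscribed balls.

V_in/V_out = n^(-n/2) = 30^(-30/2) ≈ 6.96917e-23.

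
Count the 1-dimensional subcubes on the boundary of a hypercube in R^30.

f_1(30-cube) = (30 choose 1) · 2^29 = 16106127360.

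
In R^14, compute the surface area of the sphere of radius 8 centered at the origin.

S = n·V_n(r)/r = 14·V_14(8)/8 (volume-to-surface relation), giving 68719476736·π^7/45 ≈ 4.61229e+12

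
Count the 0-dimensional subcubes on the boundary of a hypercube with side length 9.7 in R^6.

An n-cube has C(n,k)·2^(n-k) k-faces. Here C(6,0)·2^6 = 1·64 = 64.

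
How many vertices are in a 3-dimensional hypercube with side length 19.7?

f_0(3-cube) = (3 choose 0) · 2^3 = 8.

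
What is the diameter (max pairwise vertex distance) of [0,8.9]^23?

d = √(8.9² + 8.9² + ... + 8.9²) [23 terms] = √(23·8.9²) = 8.9√23 ≈ 42.6829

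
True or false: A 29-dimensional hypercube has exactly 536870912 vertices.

True. The 29-cube has 2^29 = 536870912 vertices.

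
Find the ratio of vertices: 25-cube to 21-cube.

The 25-cube has 2^25 = 33554432 vertices. The 21-cube has 2^21 = 2097152 vertices. Ratio: 33554432/2097152 = 16.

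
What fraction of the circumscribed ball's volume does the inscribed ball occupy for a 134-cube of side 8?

The radii are 8/2 and 8√134/2, so the volume ratio is (1/√134)^134 = 134^{-134/2} ≈ 3.04774e-143.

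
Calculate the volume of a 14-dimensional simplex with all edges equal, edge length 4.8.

Volume = 4.8^14 · √(15/2^14) / 14! ≈ 0.0011962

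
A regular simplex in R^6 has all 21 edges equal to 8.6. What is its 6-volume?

V_6 = √(7) · 8.6^6 / (6! · 2^(6/2)) ≈ 185.831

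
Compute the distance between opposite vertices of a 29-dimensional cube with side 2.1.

The space diagonal of an n-cube of side s is s√n. Here 2.1·√29 ≈ 11.3088.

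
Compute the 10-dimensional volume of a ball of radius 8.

V_10(8) = π^(10/2) · (8)^10 / Γ(10/2 + 1) = 134217728·π^5/15 ≈ 2.73822e+09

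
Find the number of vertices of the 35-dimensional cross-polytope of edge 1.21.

Number of vertices = 2n = 70.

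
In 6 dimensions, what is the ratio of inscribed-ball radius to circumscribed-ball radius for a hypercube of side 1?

r_in = 1/2 (half the side); r_out = 1√6/2 (half the diagonal). Ratio = 1/√6 ≈ 0.408248.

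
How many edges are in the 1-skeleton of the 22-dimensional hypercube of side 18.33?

The 22-cube has n·2^(n-1) = 22·2^21 = 22·2097152 = 46137344 edges.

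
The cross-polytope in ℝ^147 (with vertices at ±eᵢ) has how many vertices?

The 147-dimensional cross-polytope has 2n = 2·147 = 294 vertices.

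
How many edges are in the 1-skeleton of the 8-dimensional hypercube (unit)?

Each of the 2^8 = 256 vertices has degree 8; total edges = 8·2^8/2 = 1024.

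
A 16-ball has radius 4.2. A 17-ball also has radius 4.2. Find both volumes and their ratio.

V_16(4.2) ≈ 2.20631e+09. V_17(4.2) ≈ 5.55135e+09. Ratio V_16/V_17 ≈ 0.3974.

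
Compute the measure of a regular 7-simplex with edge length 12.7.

V = (12.7^7 / 7!) · √((7+1) / 2^7) ≈ 2643.23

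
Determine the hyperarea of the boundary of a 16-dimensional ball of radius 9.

S_16(9) = 2·π^(16/2)·(9)^15 / Γ(16/2) = 22876792454961·π^8/280 ≈ 7.7524e+14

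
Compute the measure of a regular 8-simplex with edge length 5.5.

For a regular n-simplex with edge a, V = (a^n / n!)·√((n+1)/2^n). With a=5.5, n=8: V ≈ 3.89388.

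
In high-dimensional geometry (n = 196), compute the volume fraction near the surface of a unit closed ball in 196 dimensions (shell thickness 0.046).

1 - (1-0.046)^196 ≈ 0.999902 ≈ 99.9902%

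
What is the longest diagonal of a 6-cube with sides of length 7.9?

The space diagonal of an n-cube of side s is s√n. Here 7.9·√6 ≈ 19.351.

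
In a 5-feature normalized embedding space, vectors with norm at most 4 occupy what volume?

V = 8192·π^2/15 ≈ 5390.12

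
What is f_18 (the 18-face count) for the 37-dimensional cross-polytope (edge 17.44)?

f_18(37-orthoplex) = 2^19 · (37 choose 19) = 9265548833587200.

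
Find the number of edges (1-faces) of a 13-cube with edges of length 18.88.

Choose 1 of 13 axes to span the face (C(13,1) = 13 ways), then fix each of the remaining 12 coordinates at one of its two extreme values (2^12 = 4096 ways): 13·4096 = 53248.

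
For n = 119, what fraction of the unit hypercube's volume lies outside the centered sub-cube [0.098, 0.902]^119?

The inner cube has side 1-2·0.098 = 0.804 and volume (0.804)^119 ≈ 5.315e-12, so the shell holds 1 - 5.315e-12 of the volume.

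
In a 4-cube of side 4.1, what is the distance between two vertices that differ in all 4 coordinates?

||(4.1,4.1,...,4.1)|| = √(4)·4.1 = 8.2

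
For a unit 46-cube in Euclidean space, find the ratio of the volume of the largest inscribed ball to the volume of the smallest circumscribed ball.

V_in / V_out = (r_in/r_out)^46 = (1/√46)^46 = 46^(-46/2) ≈ 5.70913e-39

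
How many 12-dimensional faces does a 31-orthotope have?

f_12(31-cube) = (31 choose 12) · 2^19 = 73987797811200.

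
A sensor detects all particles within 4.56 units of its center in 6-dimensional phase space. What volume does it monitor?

V_6(4.56) = π^(6/2) · (4.56)^6 / Γ(6/2 + 1) ≈ 46460.9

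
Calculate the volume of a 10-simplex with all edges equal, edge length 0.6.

V = (0.6^10 / 10!) · √((10+1) / 2^10) ≈ 1.72701e-10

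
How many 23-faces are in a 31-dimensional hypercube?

Choose 23 of 31 axes to span the face (C(31,23) = 7888725 ways), then fix each of the remaining 8 coordinates at one of its two extreme values (2^8 = 256 ways): 7888725·256 = 2019513600.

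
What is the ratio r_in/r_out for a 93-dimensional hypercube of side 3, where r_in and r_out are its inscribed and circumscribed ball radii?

r_in / r_out = (3/2) / (3√93/2) = 1/√93 ≈ 0.103695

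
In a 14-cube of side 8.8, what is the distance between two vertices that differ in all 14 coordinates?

d = √(8.8² + 8.8² + ... + 8.8²) [14 terms] = √(14·8.8²) = 8.8√14 ≈ 32.9266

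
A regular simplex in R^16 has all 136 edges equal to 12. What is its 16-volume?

V_16 = √(17) · 12^16 / (16! · 2^(16/2)) ≈ 142.32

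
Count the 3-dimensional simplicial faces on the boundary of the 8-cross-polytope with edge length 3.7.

f_3(8-orthoplex) = 2^4 · (8 choose 4) = 1120.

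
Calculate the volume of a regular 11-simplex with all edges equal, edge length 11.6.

Volume = 11.6^11 · √(12/2^11) / 11! ≈ 981.314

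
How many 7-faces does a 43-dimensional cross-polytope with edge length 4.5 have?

An n-cross-polytope has 2^(k+1)·C(n,k+1) k-faces. Here 2^8·C(43,8) = 256·145008513 = 37122179328.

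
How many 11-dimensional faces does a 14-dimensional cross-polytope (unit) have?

Each 11-face is the convex hull of 12 vertices, one chosen as ±e_i from each of 12 distinct axes: 2^12·C(14,12) = 372736.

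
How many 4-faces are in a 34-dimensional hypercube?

Choose 4 of 34 axes to span the face (C(34,4) = 46376 ways), then fix each of the remaining 30 coordinates at one of its two extreme values (2^30 = 1073741824 ways): 46376·1073741824 = 49795850829824.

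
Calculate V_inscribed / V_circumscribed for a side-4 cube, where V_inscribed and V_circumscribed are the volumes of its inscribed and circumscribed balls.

V_in/V_out = n^(-n/2) = 3^(-3/2) ≈ 0.19245.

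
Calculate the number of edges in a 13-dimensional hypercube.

An n-cube has n·2^(n-1) edges. With n = 13: 13·4096 = 53248.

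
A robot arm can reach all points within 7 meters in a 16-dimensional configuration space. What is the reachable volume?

V = 4747561509943·π^8/5760 ≈ 7.82073e+12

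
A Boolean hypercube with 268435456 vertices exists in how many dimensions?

2^n = 268435456 ⇒ n = log_2(268435456) = 28.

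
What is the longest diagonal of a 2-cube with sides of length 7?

The space diagonal of an n-cube of side s is s√n. Here 7·√2 ≈ 9.89949.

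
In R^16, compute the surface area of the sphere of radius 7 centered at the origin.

|∂B_16(7)| = 678223072849·π^8/360 ≈ 1.78759e+13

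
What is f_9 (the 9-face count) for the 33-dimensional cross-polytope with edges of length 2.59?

Each 9-face is the convex hull of 10 vertices, one chosen as ±e_i from each of 10 distinct axes: 2^10·C(33,10) = 94782504960.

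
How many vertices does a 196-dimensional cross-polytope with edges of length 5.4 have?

The 196-dimensional cross-polytope has 2n = 2·196 = 392 vertices.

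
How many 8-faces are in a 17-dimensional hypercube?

Number of 8-faces = C(17,8) · 2^(17-8) = 24310 · 512 = 12446720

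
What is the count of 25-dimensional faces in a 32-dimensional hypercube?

Choose 25 of 32 axes to span the face (C(32,25) = 3365856 ways), then fix each of the remaining 7 coordinates at one of its two extreme values (2^7 = 128 ways): 3365856·128 = 430829568.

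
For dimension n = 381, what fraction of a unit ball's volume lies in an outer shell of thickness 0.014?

1 - (1-0.014)^381 ≈ 0.995354 ≈ 99.54%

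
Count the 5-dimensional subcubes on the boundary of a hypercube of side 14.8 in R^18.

An n-cube has C(n,k)·2^(n-k) k-faces. Here C(18,5)·2^13 = 8568·8192 = 70189056.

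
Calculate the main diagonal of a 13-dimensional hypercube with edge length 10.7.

The space diagonal of an n-cube of side s is s√n. Here 10.7·√13 ≈ 38.5794.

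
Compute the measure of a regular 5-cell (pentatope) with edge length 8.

V_4 = √(5) · 8^4 / (4! · 2^(4/2)) ≈ 95.4056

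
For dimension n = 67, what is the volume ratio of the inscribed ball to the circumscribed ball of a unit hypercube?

V_in/V_out = n^(-n/2) = 67^(-67/2) ≈ 6.70647e-62.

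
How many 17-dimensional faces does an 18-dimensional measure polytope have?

Number of 17-faces = C(18,17) · 2^(18-17) = 18 · 2 = 36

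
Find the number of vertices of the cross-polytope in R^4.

Each 0-face is the convex hull of 1 vertex, one chosen as ±e_i from each of 1 distinct axis: 2^1·C(4,1) = 8.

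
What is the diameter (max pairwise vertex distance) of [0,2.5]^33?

The space diagonal of an n-cube of side s is s√n. Here 2.5·√33 ≈ 14.3614.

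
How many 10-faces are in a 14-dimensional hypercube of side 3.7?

An n-cube has C(n,k)·2^(n-k) k-faces. Here C(14,10)·2^4 = 1001·16 = 16016.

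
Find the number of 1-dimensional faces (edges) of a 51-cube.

Number of 1-faces = C(51,1)·2^(51-1) = 51·1125899906842624 = 57420895248973824.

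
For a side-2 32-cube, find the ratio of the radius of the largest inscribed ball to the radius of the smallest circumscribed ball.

Ratio = (s/2)/(s√32/2) = 32^(-1/2) ≈ 0.176777.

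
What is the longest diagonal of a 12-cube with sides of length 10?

Diagonal = √12 · 10 ≈ 34.641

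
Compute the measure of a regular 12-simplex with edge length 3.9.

V = (3.9^12 / 12!) · √((12+1) / 2^12) ≈ 0.00145623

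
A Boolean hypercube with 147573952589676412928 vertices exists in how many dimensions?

Since 2^n = 147573952589676412928, we have n = 67.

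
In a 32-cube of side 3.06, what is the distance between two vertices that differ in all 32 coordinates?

The space diagonal of an n-cube of side s is s√n. Here 3.06·√32 ≈ 17.31.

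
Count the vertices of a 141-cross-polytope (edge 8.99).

The vertices are ±e_1, ..., ±e_141, so there are 2·141 = 282.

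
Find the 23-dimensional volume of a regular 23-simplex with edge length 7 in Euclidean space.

For a regular n-simplex with edge a, V = (a^n / n!)·√((n+1)/2^n). With a=7, n=23: V ≈ 1.79069e-06.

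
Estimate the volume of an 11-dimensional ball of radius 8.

The n-ball volume is π^(n/2)·r^n/Γ(n/2+1). With n=11, r=8: V = 549755813888·π^5/10395 ≈ 1.61843e+10.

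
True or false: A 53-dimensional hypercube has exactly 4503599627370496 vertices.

False. The 53-cube has 2^53 = 9007199254740992 vertices.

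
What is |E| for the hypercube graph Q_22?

An n-cube has n·2^(n-1) edges. With n = 22: 22·2097152 = 46137344.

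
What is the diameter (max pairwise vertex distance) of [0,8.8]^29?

The space diagonal of an n-cube of side s is s√n. Here 8.8·√29 ≈ 47.3895.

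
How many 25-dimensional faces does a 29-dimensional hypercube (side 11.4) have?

f_25(29-cube) = (29 choose 25) · 2^4 = 380016.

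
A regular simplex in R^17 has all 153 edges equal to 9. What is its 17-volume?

Volume = 9^17 · √(18/2^17) / 17! ≈ 0.549459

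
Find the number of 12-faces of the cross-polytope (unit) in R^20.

f_12(20-orthoplex) = 2^13 · (20 choose 13) = 635043840.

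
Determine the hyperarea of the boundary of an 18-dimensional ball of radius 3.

|∂B_18(3)| = 14348907·π^9/2240 ≈ 1.9095e+08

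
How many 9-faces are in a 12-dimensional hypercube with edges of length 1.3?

An n-cube has C(n,k)·2^(n-k) k-faces. Here C(12,9)·2^3 = 220·8 = 1760.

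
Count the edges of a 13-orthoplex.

Number of 1-faces = 2^(1+1) · C(13,1+1) = 4 · 78 = 312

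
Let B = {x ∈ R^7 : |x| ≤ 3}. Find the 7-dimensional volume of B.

Volume = π^{7/2}·(3)^7/Γ(9/2) = 11664·π^3/35 ≈ 10333.1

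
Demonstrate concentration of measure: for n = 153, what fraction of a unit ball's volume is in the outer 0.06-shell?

1 - (1-0.06)^153 ≈ 0.999923 ≈ 99.9923%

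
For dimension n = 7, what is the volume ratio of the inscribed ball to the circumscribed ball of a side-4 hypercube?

Volume scales as r^n, and r_in/r_out = 1/√7, giving (1/√7)^7 ≈ 0.00110194.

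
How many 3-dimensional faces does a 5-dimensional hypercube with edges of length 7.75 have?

Number of 3-faces = C(5,3) · 2^(5-3) = 10 · 4 = 40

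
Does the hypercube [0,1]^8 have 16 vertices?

False. The 8-cube has 2^8 = 256 vertices.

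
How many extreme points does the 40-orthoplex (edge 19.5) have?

The vertices are ±e_1, ..., ±e_40, so there are 2·40 = 80.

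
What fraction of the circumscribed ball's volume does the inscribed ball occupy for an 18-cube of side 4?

Volume scales as r^n, and r_in/r_out = 1/√18, giving (1/√18)^18 ≈ 5.04136e-12.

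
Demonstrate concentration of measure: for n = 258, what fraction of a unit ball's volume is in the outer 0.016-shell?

1 - (1-0.016)^258 ≈ 0.984414 ≈ 98.44%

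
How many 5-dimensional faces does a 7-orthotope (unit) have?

An n-cube has C(n,k)·2^(n-k) k-faces. Here C(7,5)·2^2 = 21·4 = 84.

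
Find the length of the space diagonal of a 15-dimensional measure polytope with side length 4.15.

Diagonal = √15 · 4.15 ≈ 16.0729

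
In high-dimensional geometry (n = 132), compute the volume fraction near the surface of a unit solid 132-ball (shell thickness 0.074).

1 - (1-0.074)^132 ≈ 0.999961 ≈ 99.996086%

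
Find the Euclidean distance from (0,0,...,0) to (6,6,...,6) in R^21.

Diagonal = √21 · 6 ≈ 27.4955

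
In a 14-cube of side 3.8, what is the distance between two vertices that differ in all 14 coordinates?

Diagonal = √14 · 3.8 ≈ 14.2183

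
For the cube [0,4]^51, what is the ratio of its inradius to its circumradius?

r_in = 4/2 (half the side); r_out = 4√51/2 (half the diagonal). Ratio = 1/√51 ≈ 0.140028.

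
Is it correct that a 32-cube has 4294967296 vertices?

True. The 32-cube has 2^32 = 4294967296 vertices.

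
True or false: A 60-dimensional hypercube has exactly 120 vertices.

False. The 60-cube has 2^60 = 1152921504606846976 vertices.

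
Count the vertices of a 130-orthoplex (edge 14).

An n-cross-polytope has 2n vertices; here n = 130, giving 260.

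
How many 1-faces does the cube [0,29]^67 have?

The 67-cube has n·2^(n-1) = 67·2^66 = 67·73786976294838206464 = 4943727411754159833088 edges.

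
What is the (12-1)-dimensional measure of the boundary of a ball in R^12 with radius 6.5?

S_12(6.5) = 2·π^(12/2)·(6.5)^11 / Γ(12/2) = 1792160394037·π^6/122880 ≈ 1.40215e+10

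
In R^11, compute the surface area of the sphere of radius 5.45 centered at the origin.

S = n·V_n(r)/r = 11·V_11(5.45)/5.45 (volume-to-surface relation), giving 4.7914e+08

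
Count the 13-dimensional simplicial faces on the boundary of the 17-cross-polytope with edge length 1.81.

Each 13-face is the convex hull of 14 vertices, one chosen as ±e_i from each of 14 distinct axes: 2^14·C(17,14) = 11141120.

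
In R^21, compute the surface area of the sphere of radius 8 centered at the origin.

|∂B_21(8)| = 2361183241434822606848·π^10/654729075 ≈ 3.37728e+17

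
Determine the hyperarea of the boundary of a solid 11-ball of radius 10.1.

S = n·V_n(r)/r = 11·V_11(10.1)/10.1 (volume-to-surface relation), giving 2.28935e+11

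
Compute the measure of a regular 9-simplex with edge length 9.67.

Volume = 9.67^9 · √(10/2^9) / 9! ≈ 284.735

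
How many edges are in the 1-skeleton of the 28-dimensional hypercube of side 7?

Each of the 2^28 = 268435456 vertices has degree 28; total edges = 28·2^28/2 = 3758096384.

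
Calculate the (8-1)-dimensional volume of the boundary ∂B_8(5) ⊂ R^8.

The surface area of an n-ball is 2π^(n/2) r^(n-1) / Γ(n/2). For n=8, r=5: 78125·π^4/3 ≈ 2.5367e+06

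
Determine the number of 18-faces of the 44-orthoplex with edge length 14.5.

Number of 18-faces = 2^(18+1) · C(44,18+1) = 524288 · 1408831480056 = 738633439015600128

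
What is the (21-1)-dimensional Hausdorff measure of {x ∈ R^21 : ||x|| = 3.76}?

S_21(3.76) = 2·π^(21/2)·(3.76)^20 / Γ(21/2) ≈ 9.34381e+10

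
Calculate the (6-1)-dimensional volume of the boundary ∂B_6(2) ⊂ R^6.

S_6(2) = 2·π^(6/2)·(2)^5 / Γ(6/2) = 32·π^3 ≈ 992.201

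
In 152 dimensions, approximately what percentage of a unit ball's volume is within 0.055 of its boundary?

1 - (1-0.055)^152 ≈ 0.999816 ≈ 99.9816%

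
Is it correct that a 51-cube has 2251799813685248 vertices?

True. The 51-cube has 2^51 = 2251799813685248 vertices.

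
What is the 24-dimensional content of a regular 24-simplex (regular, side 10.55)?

For a regular n-simplex with edge a, V = (a^n / n!)·√((n+1)/2^n). With a=10.55, n=24: V ≈ 0.00711154.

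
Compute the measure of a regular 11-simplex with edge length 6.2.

V = (6.2^11 / 11!) · √((11+1) / 2^11) ≈ 0.99788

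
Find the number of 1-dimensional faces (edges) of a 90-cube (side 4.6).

Each of the 2^90 = 1237940039285380274899124224 vertices has degree 90; total edges = 90·2^90/2 = 55707301767842112370460590080.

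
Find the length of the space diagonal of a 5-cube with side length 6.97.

d = √(6.97² + 6.97² + ... + 6.97²) [5 terms] = √(5·6.97²) = 6.97√5 ≈ 15.5854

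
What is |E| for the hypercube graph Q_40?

Each of the 2^40 = 1099511627776 vertices has degree 40; total edges = 40·2^40/2 = 21990232555520.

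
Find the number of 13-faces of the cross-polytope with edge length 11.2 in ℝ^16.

Number of 13-faces = 2^(13+1) · C(16,13+1) = 16384 · 120 = 1966080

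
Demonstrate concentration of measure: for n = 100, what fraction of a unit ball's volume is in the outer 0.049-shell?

1 - (1-0.049)^100 ≈ 0.993423 ≈ 99.34%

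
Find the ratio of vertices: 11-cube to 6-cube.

The 11-cube has 2^11 = 2048 vertices. The 6-cube has 2^6 = 64 vertices. Ratio: 2048/64 = 32.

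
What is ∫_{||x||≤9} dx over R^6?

V_6(9) = π^(6/2) · (9)^6 / Γ(6/2 + 1) = 177147·π^3/2 ≈ 2.74633e+06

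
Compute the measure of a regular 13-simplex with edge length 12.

For a regular n-simplex with edge a, V = (a^n / n!)·√((n+1)/2^n). With a=12, n=13: V ≈ 710.305.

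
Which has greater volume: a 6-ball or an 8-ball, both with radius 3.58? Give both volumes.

V_6(3.58) ≈ 10879.2. V_8(3.58) ≈ 109510. The 8-ball is larger.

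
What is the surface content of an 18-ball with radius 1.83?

S = n·V_n(r)/r = 18·V_18(1.83)/1.83 (volume-to-surface relation), giving 42808.2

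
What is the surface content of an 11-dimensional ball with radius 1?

|∂B_11(1)| = 64·π^5/945 ≈ 20.7251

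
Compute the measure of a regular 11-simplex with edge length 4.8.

V = (4.8^11 / 11!) · √((11+1) / 2^11) ≈ 0.0597618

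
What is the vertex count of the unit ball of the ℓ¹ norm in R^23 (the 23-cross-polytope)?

The 23-dimensional cross-polytope has 2n = 2·23 = 46 vertices.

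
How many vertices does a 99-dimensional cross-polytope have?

An n-cross-polytope has 2n vertices; here n = 99, giving 198.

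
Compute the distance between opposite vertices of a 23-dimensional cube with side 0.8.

Diagonal = √23 · 0.8 ≈ 3.83667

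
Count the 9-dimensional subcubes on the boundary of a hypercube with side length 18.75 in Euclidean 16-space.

An n-cube has C(n,k)·2^(n-k) k-faces. Here C(16,9)·2^7 = 11440·128 = 1464320.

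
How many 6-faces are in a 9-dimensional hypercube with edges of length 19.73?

f_6(9-cube) = (9 choose 6) · 2^3 = 672.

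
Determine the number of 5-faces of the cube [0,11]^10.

Choose 5 of 10 axes to span the face (C(10,5) = 252 ways), then fix each of the remaining 5 coordinates at one of its two extreme values (2^5 = 32 ways): 252·32 = 8064.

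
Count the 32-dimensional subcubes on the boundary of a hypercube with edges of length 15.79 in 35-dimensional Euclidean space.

Choose 32 of 35 axes to span the face (C(35,32) = 6545 ways), then fix each of the remaining 3 coordinates at one of its two extreme values (2^3 = 8 ways): 6545·8 = 52360.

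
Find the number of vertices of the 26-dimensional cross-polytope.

An n-cross-polytope has 2n vertices; here n = 26, giving 52.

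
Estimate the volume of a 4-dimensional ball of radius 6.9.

Volume = π^{4/2}·(6.9)^4/Γ(3) ≈ 11185.8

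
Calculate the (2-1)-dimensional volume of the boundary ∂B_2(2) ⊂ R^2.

S = n·V_n(r)/r = 2·V_2(2)/2 (volume-to-surface relation), giving 2πr = 2π·2 ≈ 12.5664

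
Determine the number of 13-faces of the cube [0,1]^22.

Choose 13 of 22 axes to span the face (C(22,13) = 497420 ways), then fix each of the remaining 9 coordinates at one of its two extreme values (2^9 = 512 ways): 497420·512 = 254679040.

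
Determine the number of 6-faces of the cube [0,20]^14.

An n-cube has C(n,k)·2^(n-k) k-faces. Here C(14,6)·2^8 = 3003·256 = 768768.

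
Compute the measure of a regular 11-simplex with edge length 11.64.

V = (11.64^11 / 11!) · √((11+1) / 2^11) ≈ 1019.18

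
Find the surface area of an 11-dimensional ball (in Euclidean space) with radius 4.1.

The surface area of an n-ball is 2π^(n/2) r^(n-1) / Γ(n/2). For n=11, r=4.1: 2.78187e+07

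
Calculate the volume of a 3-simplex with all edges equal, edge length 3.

Volume = (√2/12) · 3³ = 3.18198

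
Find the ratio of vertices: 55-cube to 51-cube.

The 55-cube has 2^55 = 36028797018963968 vertices. The 51-cube has 2^51 = 2251799813685248 vertices. Ratio: 36028797018963968/2251799813685248 = 16.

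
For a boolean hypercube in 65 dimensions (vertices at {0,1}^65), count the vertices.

The 65-cube has 2^65 = 36893488147419103232 vertices.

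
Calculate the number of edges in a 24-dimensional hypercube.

Each of the 2^24 = 16777216 vertices has degree 24; total edges = 24·2^24/2 = 201326592.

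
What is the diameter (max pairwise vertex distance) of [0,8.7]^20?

d = √(8.7² + 8.7² + ... + 8.7²) [20 terms] = √(20·8.7²) = 8.7√20 ≈ 38.9076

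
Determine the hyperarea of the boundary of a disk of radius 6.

S = n·V_n(r)/r = 2·V_2(6)/6 (volume-to-surface relation), giving 2πr = 2π·6 ≈ 37.6991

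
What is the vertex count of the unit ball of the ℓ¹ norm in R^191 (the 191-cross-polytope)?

The vertices are ±e_1, ..., ±e_191, so there are 2·191 = 382.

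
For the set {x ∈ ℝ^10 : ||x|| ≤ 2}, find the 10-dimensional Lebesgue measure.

Volume = π^{10/2}·(2)^10/Γ(6) = 128·π^5/15 ≈ 2611.37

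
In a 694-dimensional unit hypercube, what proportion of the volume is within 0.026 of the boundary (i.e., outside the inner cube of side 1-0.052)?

Shell fraction = 1 - (1-0.052)^694 ≈ 1 - 8.035e-17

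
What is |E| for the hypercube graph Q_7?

The 7-cube has n·2^(n-1) = 7·2^6 = 7·64 = 448 edges.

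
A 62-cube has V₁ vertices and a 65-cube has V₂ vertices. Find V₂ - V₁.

V₁ = 2^62 = 4611686018427387904. V₂ = 2^65 = 36893488147419103232. V₂ - V₁ = 32281802128991715328.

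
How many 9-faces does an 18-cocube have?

Number of 9-faces = 2^(9+1) · C(18,9+1) = 1024 · 43758 = 44808192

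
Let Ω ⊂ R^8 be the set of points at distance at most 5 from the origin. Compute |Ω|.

Volume = π^{8/2}·(5)^8/Γ(5) = 390625·π^4/24 ≈ 1.58543e+06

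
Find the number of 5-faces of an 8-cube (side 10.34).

Choose 5 of 8 axes to span the face (C(8,5) = 56 ways), then fix each of the remaining 3 coordinates at one of its two extreme values (2^3 = 8 ways): 56·8 = 448.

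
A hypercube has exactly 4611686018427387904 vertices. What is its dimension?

The n-cube has 2^n vertices, and 4611686018427387904 = 2^62, so n = 62.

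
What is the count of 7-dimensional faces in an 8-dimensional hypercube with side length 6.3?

An n-cube has C(n,k)·2^(n-k) k-faces. Here C(8,7)·2^1 = 8·2 = 16.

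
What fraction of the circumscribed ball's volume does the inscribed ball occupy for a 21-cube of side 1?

V_in/V_out = n^(-n/2) = 21^(-21/2) ≈ 1.30827e-14.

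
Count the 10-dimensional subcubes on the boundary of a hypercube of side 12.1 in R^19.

Number of 10-faces = C(19,10) · 2^(19-10) = 92378 · 512 = 47297536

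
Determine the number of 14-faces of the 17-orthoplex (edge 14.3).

f_14(17-orthoplex) = 2^15 · (17 choose 15) = 4456448.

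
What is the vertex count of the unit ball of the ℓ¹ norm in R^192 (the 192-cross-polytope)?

The vertices are ±e_1, ..., ±e_192, so there are 2·192 = 384.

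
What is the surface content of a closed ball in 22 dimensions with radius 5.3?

S_22(5.3) = 2·π^(22/2)·(5.3)^21 / Γ(22/2) ≈ 2.62851e+14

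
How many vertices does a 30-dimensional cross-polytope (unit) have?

The 30-dimensional cross-polytope has 2n = 2·30 = 60 vertices.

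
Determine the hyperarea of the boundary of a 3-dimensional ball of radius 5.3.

The surface area of an n-ball is 2π^(n/2) r^(n-1) / Γ(n/2). For n=3, r=5.3: 4πr² = 4π·(5.3)² ≈ 352.989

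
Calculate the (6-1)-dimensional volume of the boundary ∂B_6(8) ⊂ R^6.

S_6(8) = 2·π^(6/2)·(8)^5 / Γ(6/2) = 32768·π^3 ≈ 1.01601e+06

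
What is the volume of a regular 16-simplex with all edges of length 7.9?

For a regular n-simplex with edge a, V = (a^n / n!)·√((n+1)/2^n). With a=7.9, n=16: V ≈ 0.177173.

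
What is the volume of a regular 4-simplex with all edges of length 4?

For a regular n-simplex with edge a, V = (a^n / n!)·√((n+1)/2^n). With a=4, n=4: V ≈ 5.96285.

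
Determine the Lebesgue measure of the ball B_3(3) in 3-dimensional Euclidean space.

V = 36·π ≈ 113.097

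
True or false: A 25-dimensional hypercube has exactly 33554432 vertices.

True. The 25-cube has 2^25 = 33554432 vertices.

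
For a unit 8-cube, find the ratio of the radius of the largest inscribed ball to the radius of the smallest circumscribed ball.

r_in / r_out = (1/2) / (1√8/2) = 1/√8 ≈ 0.353553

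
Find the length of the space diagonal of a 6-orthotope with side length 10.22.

The space diagonal of an n-cube of side s is s√n. Here 10.22·√6 ≈ 25.0338.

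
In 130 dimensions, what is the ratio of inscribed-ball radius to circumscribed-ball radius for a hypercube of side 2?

r_in = 2/2 (half the side); r_out = 2√130/2 (half the diagonal). Ratio = 1/√130 ≈ 0.0877058.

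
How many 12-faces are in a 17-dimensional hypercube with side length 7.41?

Choose 12 of 17 axes to span the face (C(17,12) = 6188 ways), then fix each of the remaining 5 coordinates at one of its two extreme values (2^5 = 32 ways): 6188·32 = 198016.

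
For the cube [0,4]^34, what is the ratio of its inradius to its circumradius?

r_in / r_out = (4/2) / (4√34/2) = 1/√34 ≈ 0.171499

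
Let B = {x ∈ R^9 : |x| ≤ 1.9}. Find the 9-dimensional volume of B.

Volume = π^{9/2}·(1.9)^9/Γ(11/2) ≈ 1064.39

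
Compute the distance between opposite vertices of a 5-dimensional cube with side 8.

d = √(8² + 8² + ... + 8²) [5 terms] = √(5·8²) = 8√5 ≈ 17.8885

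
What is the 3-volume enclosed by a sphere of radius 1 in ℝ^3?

The n-ball volume is π^(n/2)·r^n/Γ(n/2+1). With n=3, r=1: V = 4·π/3 ≈ 4.18879.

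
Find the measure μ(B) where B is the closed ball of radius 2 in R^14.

Volume = π^{14/2}·(2)^14/Γ(8) = 1024·π^7/315 ≈ 9818.35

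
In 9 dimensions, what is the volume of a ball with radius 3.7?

V_9(3.7) = π^(9/2) · (3.7)^9 / Γ(9/2 + 1) ≈ 428680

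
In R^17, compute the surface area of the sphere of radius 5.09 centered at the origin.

S_17(5.09) = 2·π^(17/2)·(5.09)^16 / Γ(17/2) ≈ 4.86513e+11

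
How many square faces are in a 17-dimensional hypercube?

Choose 2 of 17 axes to span the face (C(17,2) = 136 ways), then fix each of the remaining 15 coordinates at one of its two extreme values (2^15 = 32768 ways): 136·32768 = 4456448.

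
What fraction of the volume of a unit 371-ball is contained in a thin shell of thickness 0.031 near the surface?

Shell fraction = 1 - (1-0.031)^371 ≈ 0.999992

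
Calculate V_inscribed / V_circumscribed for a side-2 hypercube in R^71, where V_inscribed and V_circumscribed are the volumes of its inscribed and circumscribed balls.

V_in / V_out = (r_in/r_out)^71 = (1/√71)^71 = 71^(-71/2) ≈ 1.9069e-66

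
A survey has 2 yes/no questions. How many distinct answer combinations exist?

The 2-cube has 2^2 = 4 vertices.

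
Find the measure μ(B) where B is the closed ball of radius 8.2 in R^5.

The n-ball volume is π^(n/2)·r^n/Γ(n/2+1). With n=5, r=8.2: V ≈ 195150.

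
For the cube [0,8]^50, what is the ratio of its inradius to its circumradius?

Ratio = (s/2)/(s√50/2) = 50^(-1/2) ≈ 0.141421.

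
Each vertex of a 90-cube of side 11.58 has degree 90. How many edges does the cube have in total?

The 90-cube has n·2^(n-1) = 90·2^89 = 90·618970019642690137449562112 = 55707301767842112370460590080 edges.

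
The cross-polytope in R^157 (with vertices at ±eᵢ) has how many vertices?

The vertices are ±e_1, ..., ±e_157, so there are 2·157 = 314.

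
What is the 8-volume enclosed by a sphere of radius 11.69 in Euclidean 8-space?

V_8(11.69) = π^(8/2) · (11.69)^8 / Γ(8/2 + 1) ≈ 1.41548e+09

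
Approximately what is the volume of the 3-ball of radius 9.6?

V_3(9.6) = π^(3/2) · (9.6)^3 / Γ(3/2 + 1) ≈ 3705.97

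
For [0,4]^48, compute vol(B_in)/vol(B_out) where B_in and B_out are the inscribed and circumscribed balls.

The radii are 4/2 and 4√48/2, so the volume ratio is (1/√48)^48 = 48^{-48/2} ≈ 4.469e-41.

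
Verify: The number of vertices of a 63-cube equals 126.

False. The 63-cube has 2^63 = 9223372036854775808 vertices.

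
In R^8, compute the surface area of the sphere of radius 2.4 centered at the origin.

The surface area of an n-ball is 2π^(n/2) r^(n-1) / Γ(n/2). For n=8, r=2.4: 14892.1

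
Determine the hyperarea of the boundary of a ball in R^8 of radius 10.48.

S_8(10.48) = 2·π^(8/2)·(10.48)^7 / Γ(8/2) ≈ 4.50824e+08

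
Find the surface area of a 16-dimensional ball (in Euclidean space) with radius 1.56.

The surface area of an n-ball is 2π^(n/2) r^(n-1) / Γ(n/2). For n=16, r=1.56: 2969.39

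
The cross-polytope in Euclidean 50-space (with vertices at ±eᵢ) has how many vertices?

The vertices are ±e_1, ..., ±e_50, so there are 2·50 = 100.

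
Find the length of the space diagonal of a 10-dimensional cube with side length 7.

Diagonal = √10 · 7 ≈ 22.1359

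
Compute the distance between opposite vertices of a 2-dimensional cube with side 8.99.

d = √(8.99² + 8.99² + ... + 8.99²) [2 terms] = √(2·8.99²) = 8.99√2 ≈ 12.7138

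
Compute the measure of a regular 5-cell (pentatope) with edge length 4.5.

V_4 = √(5) · 4.5^4 / (4! · 2^(4/2)) ≈ 9.55133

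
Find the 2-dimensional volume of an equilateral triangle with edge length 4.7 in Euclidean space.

Area = (√3/4) · 4.7² = 9.56525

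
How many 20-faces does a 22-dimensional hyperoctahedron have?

f_20(22-orthoplex) = 2^21 · (22 choose 21) = 46137344.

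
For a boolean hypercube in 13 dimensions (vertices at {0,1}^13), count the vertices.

Number of vertices = 2^13 = 8192.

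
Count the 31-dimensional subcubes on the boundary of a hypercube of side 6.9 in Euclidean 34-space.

Choose 31 of 34 axes to span the face (C(34,31) = 5984 ways), then fix each of the remaining 3 coordinates at one of its two extreme values (2^3 = 8 ways): 5984·8 = 47872.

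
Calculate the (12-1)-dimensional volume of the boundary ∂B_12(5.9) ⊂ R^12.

|∂B_12(5.9)| ≈ 4.83192e+09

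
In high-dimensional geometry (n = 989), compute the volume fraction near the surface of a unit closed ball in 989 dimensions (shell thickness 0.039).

1 - (1-0.039)^989 ≈ 1 - 8.193e-18 ≈ 100.000000%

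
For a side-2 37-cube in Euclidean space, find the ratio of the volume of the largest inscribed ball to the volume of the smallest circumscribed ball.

V_in/V_out = n^(-n/2) = 37^(-37/2) ≈ 9.73348e-30.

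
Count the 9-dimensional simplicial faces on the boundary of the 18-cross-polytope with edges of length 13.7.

Each 9-face is the convex hull of 10 vertices, one chosen as ±e_i from each of 10 distinct axes: 2^10·C(18,10) = 44808192.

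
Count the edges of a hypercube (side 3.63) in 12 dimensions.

An n-cube has n·2^(n-1) edges. With n = 12: 12·2048 = 24576.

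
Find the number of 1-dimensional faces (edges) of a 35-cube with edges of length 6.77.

Each of the 2^35 = 34359738368 vertices has degree 35; total edges = 35·2^35/2 = 601295421440.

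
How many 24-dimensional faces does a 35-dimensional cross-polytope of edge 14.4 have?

An n-cross-polytope has 2^(k+1)·C(n,k+1) k-faces. Here 2^25·C(35,25) = 33554432·183579396 = 6159902359683072.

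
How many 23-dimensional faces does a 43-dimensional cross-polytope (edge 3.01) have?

An n-cross-polytope has 2^(k+1)·C(n,k+1) k-faces. Here 2^24·C(43,24) = 16777216·800472431850 = 13429698891192729600.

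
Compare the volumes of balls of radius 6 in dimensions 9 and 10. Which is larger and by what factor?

V_9(6) ≈ 3.32414e+07, V_10(6) ≈ 1.54199e+08. The 10-ball is larger by a factor of 4.639.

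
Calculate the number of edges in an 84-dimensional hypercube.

An n-cube has n·2^(n-1) edges. With n = 84: 84·9671406556917033397649408 = 812398150781030805402550272.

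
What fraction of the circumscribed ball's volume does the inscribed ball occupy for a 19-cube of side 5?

V_in/V_out = n^(-n/2) = 19^(-19/2) ≈ 7.10953e-13.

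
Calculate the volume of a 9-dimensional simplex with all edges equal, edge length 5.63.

Volume = 5.63^9 · √(10/2^9) / 9! ≈ 2.18866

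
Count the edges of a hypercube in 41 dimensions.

The 41-cube has n·2^(n-1) = 41·2^40 = 41·1099511627776 = 45079976738816 edges.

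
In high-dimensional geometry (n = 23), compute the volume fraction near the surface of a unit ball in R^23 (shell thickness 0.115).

1 - (1-0.115)^23 ≈ 0.939786 ≈ 93.98%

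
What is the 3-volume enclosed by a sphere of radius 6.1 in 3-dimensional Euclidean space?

Volume = π^{3/2}·(6.1)^3/Γ(5/2) ≈ 950.776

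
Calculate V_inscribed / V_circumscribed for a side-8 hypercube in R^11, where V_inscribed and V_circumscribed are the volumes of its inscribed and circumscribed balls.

The radii are 8/2 and 8√11/2, so the volume ratio is (1/√11)^11 = 11^{-11/2} ≈ 1.87215e-06.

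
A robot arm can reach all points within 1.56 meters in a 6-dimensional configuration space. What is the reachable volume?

V_6(1.56) = π^(6/2) · (1.56)^6 / Γ(6/2 + 1) ≈ 74.4811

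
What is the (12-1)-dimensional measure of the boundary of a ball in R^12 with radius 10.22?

S_12(10.22) = 2·π^(12/2)·(10.22)^11 / Γ(12/2) ≈ 2.03567e+12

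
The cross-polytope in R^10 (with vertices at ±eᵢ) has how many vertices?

An n-cross-polytope has 2n vertices; here n = 10, giving 20.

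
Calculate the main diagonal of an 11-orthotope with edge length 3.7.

||(3.7,3.7,...,3.7)|| = √(11)·3.7 ≈ 12.2715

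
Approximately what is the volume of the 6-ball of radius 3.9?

The n-ball volume is π^(n/2)·r^n/Γ(n/2+1). With n=6, r=3.9: V ≈ 18183.9.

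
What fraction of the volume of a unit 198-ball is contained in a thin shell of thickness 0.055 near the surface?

Shell fraction = 1 - (1-0.055)^198 ≈ 0.999986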